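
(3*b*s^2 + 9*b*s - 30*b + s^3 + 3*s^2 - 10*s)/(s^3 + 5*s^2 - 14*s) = (3*b*s + 15*b + s^2 + 5*s)/(s*(s + 7))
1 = 1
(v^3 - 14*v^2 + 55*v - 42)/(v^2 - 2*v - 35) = (v^2 - 7*v + 6)/(v + 5)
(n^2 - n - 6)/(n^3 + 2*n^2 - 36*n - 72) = (n - 3)/(n^2 - 36)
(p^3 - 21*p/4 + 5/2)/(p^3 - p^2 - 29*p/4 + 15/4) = (p - 2)/(p - 3)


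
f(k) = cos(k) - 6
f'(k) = -sin(k)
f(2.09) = -6.50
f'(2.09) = -0.87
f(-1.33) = -5.76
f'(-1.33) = 0.97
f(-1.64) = -6.07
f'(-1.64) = 1.00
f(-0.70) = -5.24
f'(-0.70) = 0.64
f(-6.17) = -5.01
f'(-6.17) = -0.11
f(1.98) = -6.40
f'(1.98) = -0.92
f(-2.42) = -6.75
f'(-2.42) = 0.66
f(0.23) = -5.03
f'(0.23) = -0.23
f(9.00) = -6.91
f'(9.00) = -0.41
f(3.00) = -6.99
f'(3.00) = -0.14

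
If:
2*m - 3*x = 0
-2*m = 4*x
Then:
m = 0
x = 0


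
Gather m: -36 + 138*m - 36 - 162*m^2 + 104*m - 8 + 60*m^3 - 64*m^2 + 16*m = 60*m^3 - 226*m^2 + 258*m - 80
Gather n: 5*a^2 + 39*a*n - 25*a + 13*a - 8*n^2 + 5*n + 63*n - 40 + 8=5*a^2 - 12*a - 8*n^2 + n*(39*a + 68) - 32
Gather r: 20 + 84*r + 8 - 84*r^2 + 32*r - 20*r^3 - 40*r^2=-20*r^3 - 124*r^2 + 116*r + 28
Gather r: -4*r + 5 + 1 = 6 - 4*r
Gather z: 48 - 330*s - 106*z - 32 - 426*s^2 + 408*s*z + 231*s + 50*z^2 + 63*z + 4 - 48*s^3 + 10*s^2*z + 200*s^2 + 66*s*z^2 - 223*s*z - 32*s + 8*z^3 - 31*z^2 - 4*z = -48*s^3 - 226*s^2 - 131*s + 8*z^3 + z^2*(66*s + 19) + z*(10*s^2 + 185*s - 47) + 20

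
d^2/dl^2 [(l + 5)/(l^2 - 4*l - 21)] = 2*((-3*l - 1)*(-l^2 + 4*l + 21) - 4*(l - 2)^2*(l + 5))/(-l^2 + 4*l + 21)^3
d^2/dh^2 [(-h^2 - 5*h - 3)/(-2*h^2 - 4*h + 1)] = 6*(4*h^3 + 14*h^2 + 34*h + 25)/(8*h^6 + 48*h^5 + 84*h^4 + 16*h^3 - 42*h^2 + 12*h - 1)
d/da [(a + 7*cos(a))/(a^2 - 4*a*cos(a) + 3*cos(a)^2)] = (-11*a^2*sin(a) - a^2 + 3*a*sin(2*a) - 14*a*cos(a) + 21*sin(a)/4 + 21*sin(3*a)/4 + 31*cos(2*a)/2 + 31/2)/((a - 3*cos(a))^2*(a - cos(a))^2)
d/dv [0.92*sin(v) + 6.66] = 0.92*cos(v)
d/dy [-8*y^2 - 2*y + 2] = -16*y - 2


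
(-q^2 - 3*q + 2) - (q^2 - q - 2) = -2*q^2 - 2*q + 4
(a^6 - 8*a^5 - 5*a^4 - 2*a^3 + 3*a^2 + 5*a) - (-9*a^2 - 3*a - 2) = a^6 - 8*a^5 - 5*a^4 - 2*a^3 + 12*a^2 + 8*a + 2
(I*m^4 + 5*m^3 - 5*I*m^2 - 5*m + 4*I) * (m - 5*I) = I*m^5 + 10*m^4 - 30*I*m^3 - 30*m^2 + 29*I*m + 20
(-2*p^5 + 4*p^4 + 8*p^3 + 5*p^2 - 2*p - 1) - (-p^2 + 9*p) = -2*p^5 + 4*p^4 + 8*p^3 + 6*p^2 - 11*p - 1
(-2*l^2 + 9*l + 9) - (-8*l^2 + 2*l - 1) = 6*l^2 + 7*l + 10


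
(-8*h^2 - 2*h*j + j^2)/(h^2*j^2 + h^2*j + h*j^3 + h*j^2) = (-8*h^2 - 2*h*j + j^2)/(h*j*(h*j + h + j^2 + j))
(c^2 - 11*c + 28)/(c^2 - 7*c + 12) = (c - 7)/(c - 3)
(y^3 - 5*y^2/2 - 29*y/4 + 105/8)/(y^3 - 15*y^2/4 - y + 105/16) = 2*(2*y + 5)/(4*y + 5)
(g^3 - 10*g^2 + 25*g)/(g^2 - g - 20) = g*(g - 5)/(g + 4)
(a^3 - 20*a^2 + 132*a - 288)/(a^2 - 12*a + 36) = a - 8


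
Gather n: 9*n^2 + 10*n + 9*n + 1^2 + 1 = 9*n^2 + 19*n + 2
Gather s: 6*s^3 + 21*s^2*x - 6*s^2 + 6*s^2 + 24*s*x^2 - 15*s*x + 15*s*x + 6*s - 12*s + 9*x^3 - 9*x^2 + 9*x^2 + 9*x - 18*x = 6*s^3 + 21*s^2*x + s*(24*x^2 - 6) + 9*x^3 - 9*x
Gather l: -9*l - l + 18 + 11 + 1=30 - 10*l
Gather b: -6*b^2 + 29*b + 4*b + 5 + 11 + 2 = -6*b^2 + 33*b + 18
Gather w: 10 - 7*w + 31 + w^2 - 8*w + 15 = w^2 - 15*w + 56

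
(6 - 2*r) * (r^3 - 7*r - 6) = -2*r^4 + 6*r^3 + 14*r^2 - 30*r - 36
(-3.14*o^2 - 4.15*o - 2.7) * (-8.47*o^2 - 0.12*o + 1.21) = 26.5958*o^4 + 35.5273*o^3 + 19.5676*o^2 - 4.6975*o - 3.267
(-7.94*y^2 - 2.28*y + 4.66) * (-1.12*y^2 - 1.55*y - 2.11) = 8.8928*y^4 + 14.8606*y^3 + 15.0682*y^2 - 2.4122*y - 9.8326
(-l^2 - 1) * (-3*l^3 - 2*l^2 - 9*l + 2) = 3*l^5 + 2*l^4 + 12*l^3 + 9*l - 2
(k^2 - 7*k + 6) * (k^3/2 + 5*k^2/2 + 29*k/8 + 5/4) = k^5/2 - k^4 - 87*k^3/8 - 73*k^2/8 + 13*k + 15/2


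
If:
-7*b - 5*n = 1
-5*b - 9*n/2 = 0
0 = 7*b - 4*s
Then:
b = -9/13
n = 10/13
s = -63/52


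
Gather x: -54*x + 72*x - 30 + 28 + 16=18*x + 14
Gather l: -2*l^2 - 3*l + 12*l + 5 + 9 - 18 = -2*l^2 + 9*l - 4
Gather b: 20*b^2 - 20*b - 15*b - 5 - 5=20*b^2 - 35*b - 10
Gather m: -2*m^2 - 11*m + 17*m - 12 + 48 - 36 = -2*m^2 + 6*m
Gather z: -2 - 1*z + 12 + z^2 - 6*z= z^2 - 7*z + 10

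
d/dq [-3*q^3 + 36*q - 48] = 36 - 9*q^2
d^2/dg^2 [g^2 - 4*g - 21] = 2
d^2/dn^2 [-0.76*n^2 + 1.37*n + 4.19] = -1.52000000000000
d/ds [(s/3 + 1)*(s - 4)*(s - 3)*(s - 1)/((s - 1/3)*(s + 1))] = (6*s^5 - 9*s^4 - 24*s^3 - 130*s^2 + 226*s + 27)/(9*s^4 + 12*s^3 - 2*s^2 - 4*s + 1)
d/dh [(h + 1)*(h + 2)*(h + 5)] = 3*h^2 + 16*h + 17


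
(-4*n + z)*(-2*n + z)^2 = -16*n^3 + 20*n^2*z - 8*n*z^2 + z^3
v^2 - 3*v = v*(v - 3)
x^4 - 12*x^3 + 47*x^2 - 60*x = x*(x - 5)*(x - 4)*(x - 3)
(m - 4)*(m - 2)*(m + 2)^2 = m^4 - 2*m^3 - 12*m^2 + 8*m + 32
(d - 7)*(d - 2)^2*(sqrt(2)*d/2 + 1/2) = sqrt(2)*d^4/2 - 11*sqrt(2)*d^3/2 + d^3/2 - 11*d^2/2 + 16*sqrt(2)*d^2 - 14*sqrt(2)*d + 16*d - 14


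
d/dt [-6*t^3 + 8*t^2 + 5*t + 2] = -18*t^2 + 16*t + 5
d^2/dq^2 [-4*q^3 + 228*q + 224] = -24*q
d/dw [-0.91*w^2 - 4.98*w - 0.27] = -1.82*w - 4.98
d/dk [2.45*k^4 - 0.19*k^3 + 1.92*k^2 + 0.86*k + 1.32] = 9.8*k^3 - 0.57*k^2 + 3.84*k + 0.86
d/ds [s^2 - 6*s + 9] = 2*s - 6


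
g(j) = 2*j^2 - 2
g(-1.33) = 1.54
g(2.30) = 8.58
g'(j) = 4*j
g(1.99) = 5.92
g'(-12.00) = -48.00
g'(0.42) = 1.68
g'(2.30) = 9.20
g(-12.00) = 286.00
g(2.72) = 12.80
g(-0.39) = -1.70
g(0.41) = -1.66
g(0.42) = -1.65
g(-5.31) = 54.39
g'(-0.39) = -1.56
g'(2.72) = 10.88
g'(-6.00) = -24.00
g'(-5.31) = -21.24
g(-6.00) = 70.00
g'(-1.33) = -5.32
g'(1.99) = 7.96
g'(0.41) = 1.64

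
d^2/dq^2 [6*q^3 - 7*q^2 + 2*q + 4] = 36*q - 14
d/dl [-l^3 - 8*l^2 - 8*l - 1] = -3*l^2 - 16*l - 8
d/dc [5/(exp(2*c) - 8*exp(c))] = 10*(4 - exp(c))*exp(-c)/(exp(c) - 8)^2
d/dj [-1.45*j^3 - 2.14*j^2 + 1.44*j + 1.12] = -4.35*j^2 - 4.28*j + 1.44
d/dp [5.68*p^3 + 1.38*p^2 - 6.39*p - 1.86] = 17.04*p^2 + 2.76*p - 6.39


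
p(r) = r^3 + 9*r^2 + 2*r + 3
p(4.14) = 236.49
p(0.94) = 13.66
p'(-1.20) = -15.28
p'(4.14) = 127.94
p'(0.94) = 21.57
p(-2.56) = 40.09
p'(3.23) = 91.44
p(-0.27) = 3.10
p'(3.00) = 83.00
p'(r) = 3*r^2 + 18*r + 2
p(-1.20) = 11.83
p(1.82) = 42.48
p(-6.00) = 99.00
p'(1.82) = 44.70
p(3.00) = 117.00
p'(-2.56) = -24.42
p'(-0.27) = -2.64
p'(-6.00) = 2.00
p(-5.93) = 99.10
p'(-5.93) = 0.75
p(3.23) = 137.05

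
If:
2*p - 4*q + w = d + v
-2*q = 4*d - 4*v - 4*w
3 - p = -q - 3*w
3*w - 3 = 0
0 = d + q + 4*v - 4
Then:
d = -44/13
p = 186/13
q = 108/13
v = -3/13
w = 1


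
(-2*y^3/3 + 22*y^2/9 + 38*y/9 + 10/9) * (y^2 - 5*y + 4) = -2*y^5/3 + 52*y^4/9 - 32*y^3/3 - 92*y^2/9 + 34*y/3 + 40/9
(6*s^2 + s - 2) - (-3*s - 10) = 6*s^2 + 4*s + 8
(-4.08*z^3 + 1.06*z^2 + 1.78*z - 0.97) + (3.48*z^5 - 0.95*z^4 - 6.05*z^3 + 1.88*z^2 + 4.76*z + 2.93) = 3.48*z^5 - 0.95*z^4 - 10.13*z^3 + 2.94*z^2 + 6.54*z + 1.96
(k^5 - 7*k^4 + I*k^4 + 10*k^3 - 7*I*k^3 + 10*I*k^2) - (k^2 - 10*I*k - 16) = k^5 - 7*k^4 + I*k^4 + 10*k^3 - 7*I*k^3 - k^2 + 10*I*k^2 + 10*I*k + 16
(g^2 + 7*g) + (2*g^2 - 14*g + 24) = 3*g^2 - 7*g + 24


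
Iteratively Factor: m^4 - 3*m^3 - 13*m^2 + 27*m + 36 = (m + 3)*(m^3 - 6*m^2 + 5*m + 12) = (m - 3)*(m + 3)*(m^2 - 3*m - 4) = (m - 4)*(m - 3)*(m + 3)*(m + 1)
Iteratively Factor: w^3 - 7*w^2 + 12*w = (w - 3)*(w^2 - 4*w) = w*(w - 3)*(w - 4)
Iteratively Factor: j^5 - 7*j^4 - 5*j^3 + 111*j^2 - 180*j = (j - 3)*(j^4 - 4*j^3 - 17*j^2 + 60*j) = (j - 5)*(j - 3)*(j^3 + j^2 - 12*j) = (j - 5)*(j - 3)^2*(j^2 + 4*j) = (j - 5)*(j - 3)^2*(j + 4)*(j)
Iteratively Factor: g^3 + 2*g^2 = (g + 2)*(g^2) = g*(g + 2)*(g)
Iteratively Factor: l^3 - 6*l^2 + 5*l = (l - 5)*(l^2 - l) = l*(l - 5)*(l - 1)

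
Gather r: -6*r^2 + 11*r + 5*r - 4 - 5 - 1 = -6*r^2 + 16*r - 10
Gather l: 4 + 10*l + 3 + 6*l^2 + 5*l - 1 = 6*l^2 + 15*l + 6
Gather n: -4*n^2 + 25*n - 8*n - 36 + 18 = -4*n^2 + 17*n - 18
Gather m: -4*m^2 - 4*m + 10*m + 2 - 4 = -4*m^2 + 6*m - 2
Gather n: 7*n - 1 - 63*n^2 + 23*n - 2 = -63*n^2 + 30*n - 3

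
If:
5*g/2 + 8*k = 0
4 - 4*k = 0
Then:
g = -16/5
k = 1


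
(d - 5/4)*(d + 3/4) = d^2 - d/2 - 15/16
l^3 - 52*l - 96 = (l - 8)*(l + 2)*(l + 6)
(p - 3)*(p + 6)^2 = p^3 + 9*p^2 - 108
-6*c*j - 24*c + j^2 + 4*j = (-6*c + j)*(j + 4)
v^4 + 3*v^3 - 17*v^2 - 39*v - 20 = (v - 4)*(v + 1)^2*(v + 5)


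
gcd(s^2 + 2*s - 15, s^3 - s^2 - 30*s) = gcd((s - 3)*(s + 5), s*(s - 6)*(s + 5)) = s + 5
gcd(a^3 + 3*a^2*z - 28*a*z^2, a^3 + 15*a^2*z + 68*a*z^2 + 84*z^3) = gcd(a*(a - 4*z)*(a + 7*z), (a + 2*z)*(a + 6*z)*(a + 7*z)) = a + 7*z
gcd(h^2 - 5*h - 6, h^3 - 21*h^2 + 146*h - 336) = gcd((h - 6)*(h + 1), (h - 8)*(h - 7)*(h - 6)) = h - 6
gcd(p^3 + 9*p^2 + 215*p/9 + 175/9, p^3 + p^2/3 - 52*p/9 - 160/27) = p + 5/3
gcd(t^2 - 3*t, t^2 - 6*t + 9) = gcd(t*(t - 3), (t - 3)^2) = t - 3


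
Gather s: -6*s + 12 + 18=30 - 6*s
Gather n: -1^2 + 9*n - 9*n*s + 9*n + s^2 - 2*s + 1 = n*(18 - 9*s) + s^2 - 2*s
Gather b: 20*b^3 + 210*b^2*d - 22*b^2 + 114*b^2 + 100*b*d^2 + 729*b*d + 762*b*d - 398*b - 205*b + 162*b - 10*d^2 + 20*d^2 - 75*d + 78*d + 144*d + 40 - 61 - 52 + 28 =20*b^3 + b^2*(210*d + 92) + b*(100*d^2 + 1491*d - 441) + 10*d^2 + 147*d - 45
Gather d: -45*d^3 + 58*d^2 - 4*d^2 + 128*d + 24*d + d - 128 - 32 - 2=-45*d^3 + 54*d^2 + 153*d - 162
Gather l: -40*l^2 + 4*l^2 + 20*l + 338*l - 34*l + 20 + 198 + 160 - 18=-36*l^2 + 324*l + 360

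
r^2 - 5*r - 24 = (r - 8)*(r + 3)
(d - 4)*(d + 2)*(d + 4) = d^3 + 2*d^2 - 16*d - 32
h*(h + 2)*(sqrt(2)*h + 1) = sqrt(2)*h^3 + h^2 + 2*sqrt(2)*h^2 + 2*h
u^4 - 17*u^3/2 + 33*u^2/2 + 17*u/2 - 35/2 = (u - 5)*(u - 7/2)*(u - 1)*(u + 1)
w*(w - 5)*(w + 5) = w^3 - 25*w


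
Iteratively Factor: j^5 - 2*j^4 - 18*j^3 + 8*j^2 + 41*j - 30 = (j + 3)*(j^4 - 5*j^3 - 3*j^2 + 17*j - 10) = (j - 5)*(j + 3)*(j^3 - 3*j + 2) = (j - 5)*(j + 2)*(j + 3)*(j^2 - 2*j + 1) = (j - 5)*(j - 1)*(j + 2)*(j + 3)*(j - 1)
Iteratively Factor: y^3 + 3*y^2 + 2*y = (y + 2)*(y^2 + y) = (y + 1)*(y + 2)*(y)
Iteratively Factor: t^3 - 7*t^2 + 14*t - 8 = (t - 4)*(t^2 - 3*t + 2) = (t - 4)*(t - 2)*(t - 1)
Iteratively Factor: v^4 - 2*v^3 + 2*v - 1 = (v + 1)*(v^3 - 3*v^2 + 3*v - 1) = (v - 1)*(v + 1)*(v^2 - 2*v + 1) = (v - 1)^2*(v + 1)*(v - 1)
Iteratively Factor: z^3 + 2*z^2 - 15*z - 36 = (z + 3)*(z^2 - z - 12) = (z + 3)^2*(z - 4)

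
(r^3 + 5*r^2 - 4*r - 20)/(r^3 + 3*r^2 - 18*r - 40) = (r - 2)/(r - 4)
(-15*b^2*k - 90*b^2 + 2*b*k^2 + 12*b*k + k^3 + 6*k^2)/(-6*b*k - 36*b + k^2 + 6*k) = (15*b^2 - 2*b*k - k^2)/(6*b - k)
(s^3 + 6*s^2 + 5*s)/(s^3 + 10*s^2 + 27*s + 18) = s*(s + 5)/(s^2 + 9*s + 18)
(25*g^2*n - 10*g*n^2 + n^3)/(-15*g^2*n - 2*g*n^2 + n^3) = (-5*g + n)/(3*g + n)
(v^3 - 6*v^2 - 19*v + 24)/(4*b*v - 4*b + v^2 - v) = (v^2 - 5*v - 24)/(4*b + v)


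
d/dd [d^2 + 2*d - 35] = 2*d + 2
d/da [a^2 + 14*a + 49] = 2*a + 14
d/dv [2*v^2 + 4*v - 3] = 4*v + 4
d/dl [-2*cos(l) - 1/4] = 2*sin(l)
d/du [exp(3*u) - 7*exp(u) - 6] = (3*exp(2*u) - 7)*exp(u)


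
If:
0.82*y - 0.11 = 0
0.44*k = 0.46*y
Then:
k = 0.14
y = 0.13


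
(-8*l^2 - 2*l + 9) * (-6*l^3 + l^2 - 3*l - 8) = 48*l^5 + 4*l^4 - 32*l^3 + 79*l^2 - 11*l - 72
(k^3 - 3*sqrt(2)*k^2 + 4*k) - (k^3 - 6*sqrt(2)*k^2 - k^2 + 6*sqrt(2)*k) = k^2 + 3*sqrt(2)*k^2 - 6*sqrt(2)*k + 4*k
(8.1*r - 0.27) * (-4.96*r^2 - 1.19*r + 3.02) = -40.176*r^3 - 8.2998*r^2 + 24.7833*r - 0.8154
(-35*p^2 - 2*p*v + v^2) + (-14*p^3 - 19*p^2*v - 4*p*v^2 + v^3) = -14*p^3 - 19*p^2*v - 35*p^2 - 4*p*v^2 - 2*p*v + v^3 + v^2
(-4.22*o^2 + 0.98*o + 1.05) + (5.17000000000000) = -4.22*o^2 + 0.98*o + 6.22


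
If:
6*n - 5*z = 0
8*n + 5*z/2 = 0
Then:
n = 0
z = 0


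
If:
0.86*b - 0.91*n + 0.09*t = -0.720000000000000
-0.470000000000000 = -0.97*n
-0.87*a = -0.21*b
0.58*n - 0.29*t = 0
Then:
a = -0.10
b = -0.43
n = 0.48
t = 0.97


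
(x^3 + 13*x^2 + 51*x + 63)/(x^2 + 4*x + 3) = (x^2 + 10*x + 21)/(x + 1)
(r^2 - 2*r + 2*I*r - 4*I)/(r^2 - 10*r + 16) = (r + 2*I)/(r - 8)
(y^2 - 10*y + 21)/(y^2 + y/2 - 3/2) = 2*(y^2 - 10*y + 21)/(2*y^2 + y - 3)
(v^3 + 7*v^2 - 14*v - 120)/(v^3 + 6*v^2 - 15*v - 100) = (v + 6)/(v + 5)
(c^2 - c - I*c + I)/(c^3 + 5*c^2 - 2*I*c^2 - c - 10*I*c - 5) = (c - 1)/(c^2 + c*(5 - I) - 5*I)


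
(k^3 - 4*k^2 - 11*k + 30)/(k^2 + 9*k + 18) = (k^2 - 7*k + 10)/(k + 6)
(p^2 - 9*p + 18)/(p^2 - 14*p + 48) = (p - 3)/(p - 8)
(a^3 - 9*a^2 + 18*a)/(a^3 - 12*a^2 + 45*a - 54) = a/(a - 3)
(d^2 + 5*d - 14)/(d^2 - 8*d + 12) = (d + 7)/(d - 6)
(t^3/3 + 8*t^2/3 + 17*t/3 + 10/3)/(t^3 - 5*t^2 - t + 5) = (t^2 + 7*t + 10)/(3*(t^2 - 6*t + 5))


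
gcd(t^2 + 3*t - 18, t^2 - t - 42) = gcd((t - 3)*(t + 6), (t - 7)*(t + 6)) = t + 6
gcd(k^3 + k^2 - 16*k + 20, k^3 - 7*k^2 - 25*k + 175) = k + 5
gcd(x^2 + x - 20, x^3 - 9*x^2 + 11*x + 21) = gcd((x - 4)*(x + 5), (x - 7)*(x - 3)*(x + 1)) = 1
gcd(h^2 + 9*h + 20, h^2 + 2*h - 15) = h + 5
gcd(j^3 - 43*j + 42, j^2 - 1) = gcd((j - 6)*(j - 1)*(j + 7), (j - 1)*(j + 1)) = j - 1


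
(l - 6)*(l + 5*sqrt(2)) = l^2 - 6*l + 5*sqrt(2)*l - 30*sqrt(2)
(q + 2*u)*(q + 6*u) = q^2 + 8*q*u + 12*u^2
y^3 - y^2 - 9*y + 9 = (y - 3)*(y - 1)*(y + 3)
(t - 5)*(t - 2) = t^2 - 7*t + 10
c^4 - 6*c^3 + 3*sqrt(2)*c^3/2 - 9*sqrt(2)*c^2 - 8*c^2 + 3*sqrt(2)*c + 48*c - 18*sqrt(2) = (c - 6)*(c - sqrt(2))*(c - sqrt(2)/2)*(c + 3*sqrt(2))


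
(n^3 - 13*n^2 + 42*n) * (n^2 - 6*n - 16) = n^5 - 19*n^4 + 104*n^3 - 44*n^2 - 672*n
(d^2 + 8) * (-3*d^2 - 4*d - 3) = -3*d^4 - 4*d^3 - 27*d^2 - 32*d - 24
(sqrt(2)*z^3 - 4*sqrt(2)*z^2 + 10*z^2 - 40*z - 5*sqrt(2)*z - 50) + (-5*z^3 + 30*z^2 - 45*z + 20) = -5*z^3 + sqrt(2)*z^3 - 4*sqrt(2)*z^2 + 40*z^2 - 85*z - 5*sqrt(2)*z - 30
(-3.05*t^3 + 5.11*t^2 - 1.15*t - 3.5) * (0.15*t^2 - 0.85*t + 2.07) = -0.4575*t^5 + 3.359*t^4 - 10.8295*t^3 + 11.0302*t^2 + 0.5945*t - 7.245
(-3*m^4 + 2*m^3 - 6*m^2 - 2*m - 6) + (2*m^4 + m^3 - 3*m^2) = -m^4 + 3*m^3 - 9*m^2 - 2*m - 6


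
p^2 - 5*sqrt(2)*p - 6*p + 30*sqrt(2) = (p - 6)*(p - 5*sqrt(2))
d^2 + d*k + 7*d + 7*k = (d + 7)*(d + k)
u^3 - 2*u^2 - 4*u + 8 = (u - 2)^2*(u + 2)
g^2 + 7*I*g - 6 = (g + I)*(g + 6*I)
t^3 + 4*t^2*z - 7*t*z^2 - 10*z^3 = (t - 2*z)*(t + z)*(t + 5*z)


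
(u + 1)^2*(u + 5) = u^3 + 7*u^2 + 11*u + 5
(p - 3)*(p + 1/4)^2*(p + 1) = p^4 - 3*p^3/2 - 63*p^2/16 - 13*p/8 - 3/16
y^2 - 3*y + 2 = (y - 2)*(y - 1)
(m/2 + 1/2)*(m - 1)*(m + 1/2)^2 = m^4/2 + m^3/2 - 3*m^2/8 - m/2 - 1/8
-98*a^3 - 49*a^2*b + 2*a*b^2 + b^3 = (-7*a + b)*(2*a + b)*(7*a + b)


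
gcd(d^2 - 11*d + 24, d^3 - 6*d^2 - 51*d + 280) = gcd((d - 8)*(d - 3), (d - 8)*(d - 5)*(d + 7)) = d - 8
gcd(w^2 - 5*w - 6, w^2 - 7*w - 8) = w + 1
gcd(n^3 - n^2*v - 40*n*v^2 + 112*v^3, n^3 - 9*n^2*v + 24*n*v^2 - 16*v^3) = n^2 - 8*n*v + 16*v^2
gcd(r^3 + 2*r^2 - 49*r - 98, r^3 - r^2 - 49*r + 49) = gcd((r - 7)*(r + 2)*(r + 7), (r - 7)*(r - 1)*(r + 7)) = r^2 - 49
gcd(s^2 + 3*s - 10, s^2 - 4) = s - 2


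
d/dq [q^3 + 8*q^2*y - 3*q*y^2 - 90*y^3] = 3*q^2 + 16*q*y - 3*y^2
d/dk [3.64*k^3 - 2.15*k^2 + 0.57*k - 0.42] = 10.92*k^2 - 4.3*k + 0.57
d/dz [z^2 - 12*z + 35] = 2*z - 12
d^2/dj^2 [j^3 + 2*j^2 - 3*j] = 6*j + 4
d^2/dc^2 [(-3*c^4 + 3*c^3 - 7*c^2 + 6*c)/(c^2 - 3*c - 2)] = 2*(-3*c^6 + 27*c^5 - 63*c^4 - 126*c^3 - 60*c^2 + 72*c - 64)/(c^6 - 9*c^5 + 21*c^4 + 9*c^3 - 42*c^2 - 36*c - 8)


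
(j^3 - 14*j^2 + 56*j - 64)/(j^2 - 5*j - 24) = (j^2 - 6*j + 8)/(j + 3)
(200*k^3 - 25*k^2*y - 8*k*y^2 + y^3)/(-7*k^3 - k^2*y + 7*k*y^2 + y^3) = (-200*k^3 + 25*k^2*y + 8*k*y^2 - y^3)/(7*k^3 + k^2*y - 7*k*y^2 - y^3)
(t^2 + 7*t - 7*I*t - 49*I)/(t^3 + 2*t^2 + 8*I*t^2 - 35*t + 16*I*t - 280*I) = (t - 7*I)/(t^2 + t*(-5 + 8*I) - 40*I)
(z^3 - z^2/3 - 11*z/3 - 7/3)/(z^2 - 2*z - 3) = (3*z^2 - 4*z - 7)/(3*(z - 3))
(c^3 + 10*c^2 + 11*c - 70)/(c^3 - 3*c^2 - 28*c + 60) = (c + 7)/(c - 6)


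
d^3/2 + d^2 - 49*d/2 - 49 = (d/2 + 1)*(d - 7)*(d + 7)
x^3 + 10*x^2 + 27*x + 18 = (x + 1)*(x + 3)*(x + 6)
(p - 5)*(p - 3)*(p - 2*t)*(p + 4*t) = p^4 + 2*p^3*t - 8*p^3 - 8*p^2*t^2 - 16*p^2*t + 15*p^2 + 64*p*t^2 + 30*p*t - 120*t^2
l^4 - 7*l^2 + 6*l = l*(l - 2)*(l - 1)*(l + 3)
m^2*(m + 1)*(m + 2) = m^4 + 3*m^3 + 2*m^2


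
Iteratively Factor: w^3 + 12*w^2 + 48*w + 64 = (w + 4)*(w^2 + 8*w + 16) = (w + 4)^2*(w + 4)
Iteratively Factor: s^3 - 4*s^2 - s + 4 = (s - 1)*(s^2 - 3*s - 4) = (s - 1)*(s + 1)*(s - 4)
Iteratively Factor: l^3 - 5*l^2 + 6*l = (l)*(l^2 - 5*l + 6) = l*(l - 2)*(l - 3)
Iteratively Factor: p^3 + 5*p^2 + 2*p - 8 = (p + 4)*(p^2 + p - 2) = (p - 1)*(p + 4)*(p + 2)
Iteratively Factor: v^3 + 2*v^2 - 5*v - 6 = (v - 2)*(v^2 + 4*v + 3) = (v - 2)*(v + 1)*(v + 3)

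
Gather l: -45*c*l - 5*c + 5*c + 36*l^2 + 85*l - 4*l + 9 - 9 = 36*l^2 + l*(81 - 45*c)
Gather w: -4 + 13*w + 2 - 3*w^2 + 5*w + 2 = -3*w^2 + 18*w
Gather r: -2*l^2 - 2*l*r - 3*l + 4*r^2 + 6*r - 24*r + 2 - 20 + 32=-2*l^2 - 3*l + 4*r^2 + r*(-2*l - 18) + 14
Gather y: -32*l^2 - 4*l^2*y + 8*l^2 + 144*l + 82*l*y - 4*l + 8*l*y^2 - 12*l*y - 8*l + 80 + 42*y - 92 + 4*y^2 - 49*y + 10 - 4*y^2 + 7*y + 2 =-24*l^2 + 8*l*y^2 + 132*l + y*(-4*l^2 + 70*l)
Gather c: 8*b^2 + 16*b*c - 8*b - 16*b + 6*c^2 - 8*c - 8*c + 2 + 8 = 8*b^2 - 24*b + 6*c^2 + c*(16*b - 16) + 10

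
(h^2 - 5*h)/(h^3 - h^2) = (h - 5)/(h*(h - 1))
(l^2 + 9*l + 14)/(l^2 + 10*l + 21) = (l + 2)/(l + 3)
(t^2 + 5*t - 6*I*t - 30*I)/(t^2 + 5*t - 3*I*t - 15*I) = (t - 6*I)/(t - 3*I)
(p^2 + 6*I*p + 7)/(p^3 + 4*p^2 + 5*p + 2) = (p^2 + 6*I*p + 7)/(p^3 + 4*p^2 + 5*p + 2)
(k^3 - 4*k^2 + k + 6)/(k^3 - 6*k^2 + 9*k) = (k^2 - k - 2)/(k*(k - 3))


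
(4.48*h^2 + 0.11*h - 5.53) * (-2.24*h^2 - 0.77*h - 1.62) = -10.0352*h^4 - 3.696*h^3 + 5.0449*h^2 + 4.0799*h + 8.9586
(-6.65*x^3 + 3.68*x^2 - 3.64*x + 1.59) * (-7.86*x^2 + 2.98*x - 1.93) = 52.269*x^5 - 48.7418*x^4 + 52.4113*x^3 - 30.447*x^2 + 11.7634*x - 3.0687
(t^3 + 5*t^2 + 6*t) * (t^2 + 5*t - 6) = t^5 + 10*t^4 + 25*t^3 - 36*t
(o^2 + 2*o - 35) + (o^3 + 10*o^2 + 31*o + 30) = o^3 + 11*o^2 + 33*o - 5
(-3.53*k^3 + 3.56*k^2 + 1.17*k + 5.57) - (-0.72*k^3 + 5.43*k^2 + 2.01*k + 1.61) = -2.81*k^3 - 1.87*k^2 - 0.84*k + 3.96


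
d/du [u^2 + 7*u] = 2*u + 7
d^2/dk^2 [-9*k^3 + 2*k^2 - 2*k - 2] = 4 - 54*k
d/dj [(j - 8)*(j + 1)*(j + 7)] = 3*j^2 - 57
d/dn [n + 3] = 1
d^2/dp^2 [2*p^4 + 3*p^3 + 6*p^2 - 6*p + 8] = 24*p^2 + 18*p + 12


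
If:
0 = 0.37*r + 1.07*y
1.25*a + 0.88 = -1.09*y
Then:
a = -0.872*y - 0.704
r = -2.89189189189189*y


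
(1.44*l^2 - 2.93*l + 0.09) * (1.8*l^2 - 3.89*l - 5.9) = 2.592*l^4 - 10.8756*l^3 + 3.0637*l^2 + 16.9369*l - 0.531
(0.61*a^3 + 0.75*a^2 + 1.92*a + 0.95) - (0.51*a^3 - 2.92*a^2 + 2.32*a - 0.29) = 0.1*a^3 + 3.67*a^2 - 0.4*a + 1.24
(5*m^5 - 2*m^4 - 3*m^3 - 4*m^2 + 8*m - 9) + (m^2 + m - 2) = 5*m^5 - 2*m^4 - 3*m^3 - 3*m^2 + 9*m - 11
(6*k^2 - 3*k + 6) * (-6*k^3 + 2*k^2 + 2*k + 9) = -36*k^5 + 30*k^4 - 30*k^3 + 60*k^2 - 15*k + 54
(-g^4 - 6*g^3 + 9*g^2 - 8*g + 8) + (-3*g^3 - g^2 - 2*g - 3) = -g^4 - 9*g^3 + 8*g^2 - 10*g + 5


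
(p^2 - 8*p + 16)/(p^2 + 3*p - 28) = (p - 4)/(p + 7)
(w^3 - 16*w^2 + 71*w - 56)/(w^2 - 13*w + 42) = (w^2 - 9*w + 8)/(w - 6)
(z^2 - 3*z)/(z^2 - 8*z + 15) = z/(z - 5)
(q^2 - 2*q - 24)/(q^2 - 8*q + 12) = (q + 4)/(q - 2)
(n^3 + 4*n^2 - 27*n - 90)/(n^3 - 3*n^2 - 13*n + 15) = (n + 6)/(n - 1)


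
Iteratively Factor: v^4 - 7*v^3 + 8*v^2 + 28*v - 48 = (v - 3)*(v^3 - 4*v^2 - 4*v + 16) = (v - 4)*(v - 3)*(v^2 - 4) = (v - 4)*(v - 3)*(v - 2)*(v + 2)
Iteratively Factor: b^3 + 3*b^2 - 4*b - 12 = (b + 3)*(b^2 - 4) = (b - 2)*(b + 3)*(b + 2)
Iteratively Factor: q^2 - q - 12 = (q + 3)*(q - 4)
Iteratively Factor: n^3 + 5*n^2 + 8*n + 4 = (n + 1)*(n^2 + 4*n + 4) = (n + 1)*(n + 2)*(n + 2)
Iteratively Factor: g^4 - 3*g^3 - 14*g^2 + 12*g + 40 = (g - 2)*(g^3 - g^2 - 16*g - 20) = (g - 2)*(g + 2)*(g^2 - 3*g - 10) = (g - 5)*(g - 2)*(g + 2)*(g + 2)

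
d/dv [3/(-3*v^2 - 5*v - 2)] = 3*(6*v + 5)/(3*v^2 + 5*v + 2)^2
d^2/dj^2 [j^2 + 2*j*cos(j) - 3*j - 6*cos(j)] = -2*j*cos(j) - 4*sin(j) + 6*cos(j) + 2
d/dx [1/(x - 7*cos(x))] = -(7*sin(x) + 1)/(x - 7*cos(x))^2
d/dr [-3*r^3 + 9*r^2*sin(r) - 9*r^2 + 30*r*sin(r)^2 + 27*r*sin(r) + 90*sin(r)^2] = 9*r^2*cos(r) - 9*r^2 + 18*r*sin(r) + 30*r*sin(2*r) + 27*r*cos(r) - 18*r + 30*sin(r)^2 + 27*sin(r) + 90*sin(2*r)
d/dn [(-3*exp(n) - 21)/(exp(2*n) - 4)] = 3*(2*(exp(n) + 7)*exp(n) - exp(2*n) + 4)*exp(n)/(exp(2*n) - 4)^2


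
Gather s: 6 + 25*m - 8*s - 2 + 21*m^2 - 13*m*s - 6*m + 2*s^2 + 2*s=21*m^2 + 19*m + 2*s^2 + s*(-13*m - 6) + 4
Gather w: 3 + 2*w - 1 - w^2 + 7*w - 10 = -w^2 + 9*w - 8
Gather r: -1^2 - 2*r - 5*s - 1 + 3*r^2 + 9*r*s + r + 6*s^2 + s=3*r^2 + r*(9*s - 1) + 6*s^2 - 4*s - 2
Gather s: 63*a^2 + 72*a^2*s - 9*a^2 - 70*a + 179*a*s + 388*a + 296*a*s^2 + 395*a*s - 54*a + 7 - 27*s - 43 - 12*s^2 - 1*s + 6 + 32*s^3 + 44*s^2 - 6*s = 54*a^2 + 264*a + 32*s^3 + s^2*(296*a + 32) + s*(72*a^2 + 574*a - 34) - 30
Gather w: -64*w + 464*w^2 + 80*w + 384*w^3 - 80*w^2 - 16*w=384*w^3 + 384*w^2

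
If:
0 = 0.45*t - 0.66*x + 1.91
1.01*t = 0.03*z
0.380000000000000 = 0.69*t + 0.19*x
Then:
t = -0.21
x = 2.75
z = -6.98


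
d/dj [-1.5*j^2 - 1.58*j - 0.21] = -3.0*j - 1.58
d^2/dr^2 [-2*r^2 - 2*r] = -4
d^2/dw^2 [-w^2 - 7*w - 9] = -2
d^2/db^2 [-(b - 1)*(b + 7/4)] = -2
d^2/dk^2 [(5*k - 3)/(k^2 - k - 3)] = 2*((8 - 15*k)*(-k^2 + k + 3) - (2*k - 1)^2*(5*k - 3))/(-k^2 + k + 3)^3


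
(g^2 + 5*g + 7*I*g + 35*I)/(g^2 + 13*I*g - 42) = (g + 5)/(g + 6*I)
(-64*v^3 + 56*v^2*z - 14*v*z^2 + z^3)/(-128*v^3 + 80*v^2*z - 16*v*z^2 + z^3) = (-2*v + z)/(-4*v + z)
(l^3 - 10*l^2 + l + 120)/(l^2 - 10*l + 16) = (l^2 - 2*l - 15)/(l - 2)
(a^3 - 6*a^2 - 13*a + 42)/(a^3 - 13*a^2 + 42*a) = (a^2 + a - 6)/(a*(a - 6))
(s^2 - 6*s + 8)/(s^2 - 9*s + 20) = (s - 2)/(s - 5)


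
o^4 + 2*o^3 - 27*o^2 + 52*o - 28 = (o - 2)^2*(o - 1)*(o + 7)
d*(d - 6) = d^2 - 6*d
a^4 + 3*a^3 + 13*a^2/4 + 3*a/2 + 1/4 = (a + 1/2)^2*(a + 1)^2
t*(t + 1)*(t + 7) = t^3 + 8*t^2 + 7*t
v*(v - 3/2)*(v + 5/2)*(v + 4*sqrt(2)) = v^4 + v^3 + 4*sqrt(2)*v^3 - 15*v^2/4 + 4*sqrt(2)*v^2 - 15*sqrt(2)*v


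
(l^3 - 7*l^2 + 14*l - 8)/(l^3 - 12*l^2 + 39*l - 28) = (l - 2)/(l - 7)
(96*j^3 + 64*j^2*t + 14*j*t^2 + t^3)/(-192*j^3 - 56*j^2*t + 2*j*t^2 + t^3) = (4*j + t)/(-8*j + t)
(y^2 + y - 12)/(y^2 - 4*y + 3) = (y + 4)/(y - 1)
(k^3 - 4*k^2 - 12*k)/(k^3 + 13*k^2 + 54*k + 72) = k*(k^2 - 4*k - 12)/(k^3 + 13*k^2 + 54*k + 72)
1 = 1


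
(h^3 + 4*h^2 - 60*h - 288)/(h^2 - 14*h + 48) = (h^2 + 12*h + 36)/(h - 6)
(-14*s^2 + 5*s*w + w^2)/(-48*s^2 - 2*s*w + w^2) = (14*s^2 - 5*s*w - w^2)/(48*s^2 + 2*s*w - w^2)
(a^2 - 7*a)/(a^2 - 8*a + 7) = a/(a - 1)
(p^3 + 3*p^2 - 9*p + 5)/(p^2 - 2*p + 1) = p + 5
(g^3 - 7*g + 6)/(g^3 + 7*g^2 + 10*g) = (g^3 - 7*g + 6)/(g*(g^2 + 7*g + 10))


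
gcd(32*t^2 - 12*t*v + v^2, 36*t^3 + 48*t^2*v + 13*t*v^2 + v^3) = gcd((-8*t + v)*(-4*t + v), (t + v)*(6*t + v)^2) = 1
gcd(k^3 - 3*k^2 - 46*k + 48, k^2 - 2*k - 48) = k^2 - 2*k - 48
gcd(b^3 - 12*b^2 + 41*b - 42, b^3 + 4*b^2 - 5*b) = 1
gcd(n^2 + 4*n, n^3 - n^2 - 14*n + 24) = n + 4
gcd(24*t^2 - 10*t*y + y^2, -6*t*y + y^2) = -6*t + y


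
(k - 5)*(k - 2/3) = k^2 - 17*k/3 + 10/3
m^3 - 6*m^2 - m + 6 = (m - 6)*(m - 1)*(m + 1)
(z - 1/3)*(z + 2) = z^2 + 5*z/3 - 2/3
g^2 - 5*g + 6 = (g - 3)*(g - 2)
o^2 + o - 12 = (o - 3)*(o + 4)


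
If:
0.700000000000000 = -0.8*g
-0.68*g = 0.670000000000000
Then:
No Solution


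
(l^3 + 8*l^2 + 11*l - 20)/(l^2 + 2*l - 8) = (l^2 + 4*l - 5)/(l - 2)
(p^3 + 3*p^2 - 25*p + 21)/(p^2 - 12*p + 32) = (p^3 + 3*p^2 - 25*p + 21)/(p^2 - 12*p + 32)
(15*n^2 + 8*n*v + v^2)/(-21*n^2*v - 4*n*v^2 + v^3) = (5*n + v)/(v*(-7*n + v))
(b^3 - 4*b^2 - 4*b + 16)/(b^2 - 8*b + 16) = (b^2 - 4)/(b - 4)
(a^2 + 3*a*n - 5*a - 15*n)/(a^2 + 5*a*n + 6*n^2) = (a - 5)/(a + 2*n)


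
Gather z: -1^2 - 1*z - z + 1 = -2*z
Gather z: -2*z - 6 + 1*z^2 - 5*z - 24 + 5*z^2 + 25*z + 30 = 6*z^2 + 18*z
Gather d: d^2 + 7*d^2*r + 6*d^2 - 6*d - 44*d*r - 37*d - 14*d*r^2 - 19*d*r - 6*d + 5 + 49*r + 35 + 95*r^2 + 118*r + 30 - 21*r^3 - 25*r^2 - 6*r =d^2*(7*r + 7) + d*(-14*r^2 - 63*r - 49) - 21*r^3 + 70*r^2 + 161*r + 70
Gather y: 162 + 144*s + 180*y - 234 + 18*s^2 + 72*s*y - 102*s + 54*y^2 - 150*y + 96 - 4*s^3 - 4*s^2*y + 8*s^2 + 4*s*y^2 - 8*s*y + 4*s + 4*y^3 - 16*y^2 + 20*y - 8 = -4*s^3 + 26*s^2 + 46*s + 4*y^3 + y^2*(4*s + 38) + y*(-4*s^2 + 64*s + 50) + 16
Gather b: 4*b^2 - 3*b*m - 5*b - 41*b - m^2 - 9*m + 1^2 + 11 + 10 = 4*b^2 + b*(-3*m - 46) - m^2 - 9*m + 22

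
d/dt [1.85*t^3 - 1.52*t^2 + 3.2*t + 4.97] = 5.55*t^2 - 3.04*t + 3.2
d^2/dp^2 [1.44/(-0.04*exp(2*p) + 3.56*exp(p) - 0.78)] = (-1.44*(0.08*exp(p) - 3.56)*(0.16*exp(p) - 7.12)*exp(p) + (0.2304*exp(p) - 5.1264)*(0.04*exp(2*p) - 3.56*exp(p) + 0.78))*exp(p)/(0.04*exp(2*p) - 3.56*exp(p) + 0.78)^3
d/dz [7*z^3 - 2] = 21*z^2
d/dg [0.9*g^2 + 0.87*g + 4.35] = 1.8*g + 0.87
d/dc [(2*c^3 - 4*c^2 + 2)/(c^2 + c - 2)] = 2*(c^2 + 4*c - 1)/(c^2 + 4*c + 4)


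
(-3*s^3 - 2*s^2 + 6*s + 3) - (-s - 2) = -3*s^3 - 2*s^2 + 7*s + 5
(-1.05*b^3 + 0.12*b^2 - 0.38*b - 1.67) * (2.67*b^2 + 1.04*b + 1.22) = -2.8035*b^5 - 0.7716*b^4 - 2.1708*b^3 - 4.7077*b^2 - 2.2004*b - 2.0374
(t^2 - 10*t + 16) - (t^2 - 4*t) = 16 - 6*t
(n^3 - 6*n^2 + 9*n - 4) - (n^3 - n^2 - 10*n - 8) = -5*n^2 + 19*n + 4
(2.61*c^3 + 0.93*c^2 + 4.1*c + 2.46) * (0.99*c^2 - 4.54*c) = 2.5839*c^5 - 10.9287*c^4 - 0.163200000000001*c^3 - 16.1786*c^2 - 11.1684*c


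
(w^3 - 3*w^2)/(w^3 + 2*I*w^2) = (w - 3)/(w + 2*I)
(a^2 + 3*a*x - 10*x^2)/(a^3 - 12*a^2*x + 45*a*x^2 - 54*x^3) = (a^2 + 3*a*x - 10*x^2)/(a^3 - 12*a^2*x + 45*a*x^2 - 54*x^3)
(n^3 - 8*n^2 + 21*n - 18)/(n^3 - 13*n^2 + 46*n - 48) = (n - 3)/(n - 8)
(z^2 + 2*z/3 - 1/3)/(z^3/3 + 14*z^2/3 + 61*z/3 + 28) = (3*z^2 + 2*z - 1)/(z^3 + 14*z^2 + 61*z + 84)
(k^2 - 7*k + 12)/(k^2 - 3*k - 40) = (-k^2 + 7*k - 12)/(-k^2 + 3*k + 40)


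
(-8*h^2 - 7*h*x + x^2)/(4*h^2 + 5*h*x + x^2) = (-8*h + x)/(4*h + x)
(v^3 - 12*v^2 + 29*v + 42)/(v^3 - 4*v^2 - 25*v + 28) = (v^2 - 5*v - 6)/(v^2 + 3*v - 4)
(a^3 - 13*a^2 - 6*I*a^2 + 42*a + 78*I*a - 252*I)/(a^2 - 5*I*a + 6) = (a^2 - 13*a + 42)/(a + I)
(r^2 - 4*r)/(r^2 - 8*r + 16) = r/(r - 4)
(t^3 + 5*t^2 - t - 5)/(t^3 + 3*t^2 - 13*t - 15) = (t - 1)/(t - 3)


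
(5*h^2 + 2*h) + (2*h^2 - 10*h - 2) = 7*h^2 - 8*h - 2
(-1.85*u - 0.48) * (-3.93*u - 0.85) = 7.2705*u^2 + 3.4589*u + 0.408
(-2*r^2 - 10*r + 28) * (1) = -2*r^2 - 10*r + 28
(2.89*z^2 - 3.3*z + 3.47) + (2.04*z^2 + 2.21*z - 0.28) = 4.93*z^2 - 1.09*z + 3.19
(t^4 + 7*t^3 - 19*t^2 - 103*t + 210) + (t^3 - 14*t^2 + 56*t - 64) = t^4 + 8*t^3 - 33*t^2 - 47*t + 146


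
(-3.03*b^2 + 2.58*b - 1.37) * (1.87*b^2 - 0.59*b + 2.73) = -5.6661*b^4 + 6.6123*b^3 - 12.356*b^2 + 7.8517*b - 3.7401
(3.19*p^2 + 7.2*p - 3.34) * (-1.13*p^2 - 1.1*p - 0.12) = -3.6047*p^4 - 11.645*p^3 - 4.5286*p^2 + 2.81*p + 0.4008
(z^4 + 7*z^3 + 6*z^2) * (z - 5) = z^5 + 2*z^4 - 29*z^3 - 30*z^2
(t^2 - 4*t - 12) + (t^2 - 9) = 2*t^2 - 4*t - 21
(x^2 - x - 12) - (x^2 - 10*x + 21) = 9*x - 33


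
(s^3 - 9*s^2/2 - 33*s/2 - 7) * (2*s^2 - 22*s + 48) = 2*s^5 - 31*s^4 + 114*s^3 + 133*s^2 - 638*s - 336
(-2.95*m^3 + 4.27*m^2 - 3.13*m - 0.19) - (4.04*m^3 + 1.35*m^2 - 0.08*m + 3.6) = -6.99*m^3 + 2.92*m^2 - 3.05*m - 3.79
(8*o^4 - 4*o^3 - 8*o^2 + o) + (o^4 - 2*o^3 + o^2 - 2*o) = 9*o^4 - 6*o^3 - 7*o^2 - o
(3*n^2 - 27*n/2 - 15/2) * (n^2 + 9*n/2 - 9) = 3*n^4 - 381*n^2/4 + 351*n/4 + 135/2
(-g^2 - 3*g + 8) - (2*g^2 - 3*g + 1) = 7 - 3*g^2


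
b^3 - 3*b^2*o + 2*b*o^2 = b*(b - 2*o)*(b - o)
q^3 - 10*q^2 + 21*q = q*(q - 7)*(q - 3)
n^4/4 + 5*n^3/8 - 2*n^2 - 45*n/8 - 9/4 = (n/4 + 1/2)*(n - 3)*(n + 1/2)*(n + 3)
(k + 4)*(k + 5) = k^2 + 9*k + 20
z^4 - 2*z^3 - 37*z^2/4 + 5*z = z*(z - 4)*(z - 1/2)*(z + 5/2)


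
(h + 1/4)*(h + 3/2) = h^2 + 7*h/4 + 3/8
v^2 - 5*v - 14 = (v - 7)*(v + 2)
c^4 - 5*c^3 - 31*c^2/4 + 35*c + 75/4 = (c - 5)*(c - 3)*(c + 1/2)*(c + 5/2)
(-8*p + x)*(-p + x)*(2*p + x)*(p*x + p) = 16*p^4*x + 16*p^4 - 10*p^3*x^2 - 10*p^3*x - 7*p^2*x^3 - 7*p^2*x^2 + p*x^4 + p*x^3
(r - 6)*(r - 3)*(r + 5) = r^3 - 4*r^2 - 27*r + 90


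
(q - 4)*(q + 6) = q^2 + 2*q - 24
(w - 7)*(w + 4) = w^2 - 3*w - 28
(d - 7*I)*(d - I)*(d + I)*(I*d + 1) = I*d^4 + 8*d^3 - 6*I*d^2 + 8*d - 7*I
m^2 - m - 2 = (m - 2)*(m + 1)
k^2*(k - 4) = k^3 - 4*k^2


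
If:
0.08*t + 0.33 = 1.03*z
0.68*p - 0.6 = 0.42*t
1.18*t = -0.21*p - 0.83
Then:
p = 0.40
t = -0.78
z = 0.26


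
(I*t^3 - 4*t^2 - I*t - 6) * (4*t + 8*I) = 4*I*t^4 - 24*t^3 - 36*I*t^2 - 16*t - 48*I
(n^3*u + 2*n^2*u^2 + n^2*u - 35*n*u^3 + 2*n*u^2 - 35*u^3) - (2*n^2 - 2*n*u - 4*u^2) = n^3*u + 2*n^2*u^2 + n^2*u - 2*n^2 - 35*n*u^3 + 2*n*u^2 + 2*n*u - 35*u^3 + 4*u^2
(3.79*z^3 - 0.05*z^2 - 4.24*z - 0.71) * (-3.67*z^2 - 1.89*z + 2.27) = -13.9093*z^5 - 6.9796*z^4 + 24.2586*z^3 + 10.5058*z^2 - 8.2829*z - 1.6117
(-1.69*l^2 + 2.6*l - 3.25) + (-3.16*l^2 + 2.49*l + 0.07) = -4.85*l^2 + 5.09*l - 3.18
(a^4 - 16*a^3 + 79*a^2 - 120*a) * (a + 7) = a^5 - 9*a^4 - 33*a^3 + 433*a^2 - 840*a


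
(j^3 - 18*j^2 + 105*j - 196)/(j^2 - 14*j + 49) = j - 4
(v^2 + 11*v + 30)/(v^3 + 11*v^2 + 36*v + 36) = (v + 5)/(v^2 + 5*v + 6)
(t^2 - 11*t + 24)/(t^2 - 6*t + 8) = (t^2 - 11*t + 24)/(t^2 - 6*t + 8)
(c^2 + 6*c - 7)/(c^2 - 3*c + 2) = (c + 7)/(c - 2)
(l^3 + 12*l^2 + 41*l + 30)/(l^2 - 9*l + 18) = (l^3 + 12*l^2 + 41*l + 30)/(l^2 - 9*l + 18)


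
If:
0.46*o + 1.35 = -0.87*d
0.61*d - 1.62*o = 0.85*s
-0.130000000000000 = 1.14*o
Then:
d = -1.49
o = -0.11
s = -0.85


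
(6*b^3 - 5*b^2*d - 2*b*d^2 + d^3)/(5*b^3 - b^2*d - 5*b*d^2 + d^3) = (6*b^2 + b*d - d^2)/(5*b^2 + 4*b*d - d^2)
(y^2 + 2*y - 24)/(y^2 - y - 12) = (y + 6)/(y + 3)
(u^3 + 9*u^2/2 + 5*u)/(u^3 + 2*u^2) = (u + 5/2)/u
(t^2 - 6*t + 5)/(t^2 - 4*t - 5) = (t - 1)/(t + 1)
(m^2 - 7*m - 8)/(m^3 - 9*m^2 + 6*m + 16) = 1/(m - 2)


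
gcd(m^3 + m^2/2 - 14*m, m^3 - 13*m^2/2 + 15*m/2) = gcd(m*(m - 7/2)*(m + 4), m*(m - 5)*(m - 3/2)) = m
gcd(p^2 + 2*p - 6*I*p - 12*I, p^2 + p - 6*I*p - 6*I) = p - 6*I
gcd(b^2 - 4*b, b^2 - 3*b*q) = b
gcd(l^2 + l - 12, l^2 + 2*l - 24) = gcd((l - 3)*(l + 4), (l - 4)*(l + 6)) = 1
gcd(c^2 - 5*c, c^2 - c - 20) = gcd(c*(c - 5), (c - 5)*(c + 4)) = c - 5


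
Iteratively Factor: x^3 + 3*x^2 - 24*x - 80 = (x - 5)*(x^2 + 8*x + 16) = (x - 5)*(x + 4)*(x + 4)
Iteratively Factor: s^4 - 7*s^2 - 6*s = (s)*(s^3 - 7*s - 6) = s*(s + 1)*(s^2 - s - 6) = s*(s - 3)*(s + 1)*(s + 2)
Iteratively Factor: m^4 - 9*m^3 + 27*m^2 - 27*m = (m - 3)*(m^3 - 6*m^2 + 9*m) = (m - 3)^2*(m^2 - 3*m) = (m - 3)^3*(m)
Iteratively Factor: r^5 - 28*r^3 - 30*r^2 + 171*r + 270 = (r + 2)*(r^4 - 2*r^3 - 24*r^2 + 18*r + 135) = (r + 2)*(r + 3)*(r^3 - 5*r^2 - 9*r + 45) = (r - 5)*(r + 2)*(r + 3)*(r^2 - 9) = (r - 5)*(r + 2)*(r + 3)^2*(r - 3)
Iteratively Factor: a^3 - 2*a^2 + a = (a)*(a^2 - 2*a + 1) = a*(a - 1)*(a - 1)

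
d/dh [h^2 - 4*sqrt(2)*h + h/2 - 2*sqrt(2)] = 2*h - 4*sqrt(2) + 1/2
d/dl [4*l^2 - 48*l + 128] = 8*l - 48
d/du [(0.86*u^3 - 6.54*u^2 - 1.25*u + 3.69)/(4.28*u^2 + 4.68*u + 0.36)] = (3.6808*u^4 + 8.0496*u^3 - 24.3284*u^2 - 36.2952*u - 17.7192)/(18.3184*u^4 + 40.0608*u^3 + 24.984*u^2 + 3.3696*u + 0.1296)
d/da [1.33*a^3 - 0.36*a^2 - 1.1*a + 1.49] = 3.99*a^2 - 0.72*a - 1.1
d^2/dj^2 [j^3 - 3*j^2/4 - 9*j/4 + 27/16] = 6*j - 3/2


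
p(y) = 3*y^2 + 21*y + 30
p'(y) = 6*y + 21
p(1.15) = 58.12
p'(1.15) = 27.90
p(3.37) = 134.84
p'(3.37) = 41.22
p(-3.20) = -6.48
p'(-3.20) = 1.80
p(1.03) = 54.81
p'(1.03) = 27.18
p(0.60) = 43.68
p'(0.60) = 24.60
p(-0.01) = 29.79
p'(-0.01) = 20.94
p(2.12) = 88.00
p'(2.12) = 33.72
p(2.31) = 94.52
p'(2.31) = 34.86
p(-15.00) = 390.00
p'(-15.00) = -69.00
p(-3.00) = -6.00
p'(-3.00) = 3.00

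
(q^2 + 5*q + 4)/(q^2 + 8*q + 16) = (q + 1)/(q + 4)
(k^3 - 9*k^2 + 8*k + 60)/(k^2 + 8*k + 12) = (k^2 - 11*k + 30)/(k + 6)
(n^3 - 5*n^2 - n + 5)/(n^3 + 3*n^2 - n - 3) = (n - 5)/(n + 3)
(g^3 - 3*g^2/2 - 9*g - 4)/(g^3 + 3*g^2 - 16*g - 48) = (g^2 + 5*g/2 + 1)/(g^2 + 7*g + 12)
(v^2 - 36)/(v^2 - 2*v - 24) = (v + 6)/(v + 4)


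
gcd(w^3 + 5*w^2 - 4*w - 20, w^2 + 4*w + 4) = w + 2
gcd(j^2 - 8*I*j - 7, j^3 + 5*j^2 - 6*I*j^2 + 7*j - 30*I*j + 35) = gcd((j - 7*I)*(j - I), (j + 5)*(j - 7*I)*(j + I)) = j - 7*I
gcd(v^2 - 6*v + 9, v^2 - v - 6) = v - 3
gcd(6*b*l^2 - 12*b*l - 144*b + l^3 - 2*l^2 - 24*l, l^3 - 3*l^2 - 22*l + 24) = l^2 - 2*l - 24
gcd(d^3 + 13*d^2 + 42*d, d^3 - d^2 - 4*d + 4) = 1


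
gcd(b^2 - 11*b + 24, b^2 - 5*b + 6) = b - 3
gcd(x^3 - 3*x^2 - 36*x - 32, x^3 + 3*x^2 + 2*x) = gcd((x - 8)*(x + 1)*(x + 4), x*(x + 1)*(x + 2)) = x + 1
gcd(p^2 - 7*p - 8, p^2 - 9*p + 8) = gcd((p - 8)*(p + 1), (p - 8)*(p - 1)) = p - 8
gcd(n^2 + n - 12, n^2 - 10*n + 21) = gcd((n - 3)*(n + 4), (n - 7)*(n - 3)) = n - 3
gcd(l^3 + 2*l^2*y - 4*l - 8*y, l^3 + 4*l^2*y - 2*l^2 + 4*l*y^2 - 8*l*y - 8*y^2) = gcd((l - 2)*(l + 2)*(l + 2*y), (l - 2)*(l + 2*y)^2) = l^2 + 2*l*y - 2*l - 4*y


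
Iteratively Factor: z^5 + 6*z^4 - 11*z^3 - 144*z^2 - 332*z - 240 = (z + 2)*(z^4 + 4*z^3 - 19*z^2 - 106*z - 120) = (z + 2)^2*(z^3 + 2*z^2 - 23*z - 60) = (z + 2)^2*(z + 3)*(z^2 - z - 20) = (z - 5)*(z + 2)^2*(z + 3)*(z + 4)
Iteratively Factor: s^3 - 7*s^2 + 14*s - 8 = (s - 4)*(s^2 - 3*s + 2) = (s - 4)*(s - 2)*(s - 1)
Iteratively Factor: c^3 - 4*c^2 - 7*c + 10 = (c + 2)*(c^2 - 6*c + 5) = (c - 5)*(c + 2)*(c - 1)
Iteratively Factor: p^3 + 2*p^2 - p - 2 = (p - 1)*(p^2 + 3*p + 2) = (p - 1)*(p + 1)*(p + 2)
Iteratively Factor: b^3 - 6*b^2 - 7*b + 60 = (b - 5)*(b^2 - b - 12) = (b - 5)*(b + 3)*(b - 4)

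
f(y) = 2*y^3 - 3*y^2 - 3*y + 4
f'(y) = 6*y^2 - 6*y - 3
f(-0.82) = 3.34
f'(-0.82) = 5.95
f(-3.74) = -131.37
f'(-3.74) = 103.37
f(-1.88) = -14.25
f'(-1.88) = 29.49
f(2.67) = 12.67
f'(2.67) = 23.75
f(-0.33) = 4.59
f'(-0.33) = -0.37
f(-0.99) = 2.09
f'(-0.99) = 8.82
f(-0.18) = 4.43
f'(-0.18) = -1.73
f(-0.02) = 4.06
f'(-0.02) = -2.88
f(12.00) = 2992.00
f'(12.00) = 789.00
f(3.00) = 22.00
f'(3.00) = 33.00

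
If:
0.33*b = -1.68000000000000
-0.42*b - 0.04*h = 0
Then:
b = -5.09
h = 53.45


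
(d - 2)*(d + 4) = d^2 + 2*d - 8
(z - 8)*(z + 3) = z^2 - 5*z - 24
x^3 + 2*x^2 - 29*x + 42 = (x - 3)*(x - 2)*(x + 7)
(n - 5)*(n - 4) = n^2 - 9*n + 20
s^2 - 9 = (s - 3)*(s + 3)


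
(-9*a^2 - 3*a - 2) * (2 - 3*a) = 27*a^3 - 9*a^2 - 4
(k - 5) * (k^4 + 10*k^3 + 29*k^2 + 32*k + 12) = k^5 + 5*k^4 - 21*k^3 - 113*k^2 - 148*k - 60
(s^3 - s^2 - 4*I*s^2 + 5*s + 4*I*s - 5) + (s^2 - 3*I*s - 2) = s^3 - 4*I*s^2 + 5*s + I*s - 7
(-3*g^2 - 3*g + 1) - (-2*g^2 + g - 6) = -g^2 - 4*g + 7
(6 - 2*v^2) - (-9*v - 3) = -2*v^2 + 9*v + 9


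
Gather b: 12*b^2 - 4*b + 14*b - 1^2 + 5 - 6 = 12*b^2 + 10*b - 2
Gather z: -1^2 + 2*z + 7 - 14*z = 6 - 12*z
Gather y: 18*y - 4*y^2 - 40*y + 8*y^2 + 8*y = 4*y^2 - 14*y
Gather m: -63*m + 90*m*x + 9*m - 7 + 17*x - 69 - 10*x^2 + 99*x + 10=m*(90*x - 54) - 10*x^2 + 116*x - 66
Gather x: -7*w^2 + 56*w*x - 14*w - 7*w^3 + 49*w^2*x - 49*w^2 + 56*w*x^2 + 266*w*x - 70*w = -7*w^3 - 56*w^2 + 56*w*x^2 - 84*w + x*(49*w^2 + 322*w)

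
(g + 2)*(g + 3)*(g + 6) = g^3 + 11*g^2 + 36*g + 36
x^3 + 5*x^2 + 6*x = x*(x + 2)*(x + 3)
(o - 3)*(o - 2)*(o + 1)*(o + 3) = o^4 - o^3 - 11*o^2 + 9*o + 18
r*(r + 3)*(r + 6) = r^3 + 9*r^2 + 18*r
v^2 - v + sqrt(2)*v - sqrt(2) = (v - 1)*(v + sqrt(2))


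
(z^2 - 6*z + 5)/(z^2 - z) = (z - 5)/z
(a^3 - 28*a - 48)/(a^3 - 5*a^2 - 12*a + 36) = (a^2 + 6*a + 8)/(a^2 + a - 6)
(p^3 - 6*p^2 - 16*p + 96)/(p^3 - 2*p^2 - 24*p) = (p - 4)/p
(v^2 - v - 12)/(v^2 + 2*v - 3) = (v - 4)/(v - 1)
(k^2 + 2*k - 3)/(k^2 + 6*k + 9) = (k - 1)/(k + 3)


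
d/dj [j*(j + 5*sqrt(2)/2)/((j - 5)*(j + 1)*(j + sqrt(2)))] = (-j*(j - 5)*(j + 1)*(2*j + 5*sqrt(2)) - j*(j - 5)*(j + sqrt(2))*(2*j + 5*sqrt(2)) - j*(j + 1)*(j + sqrt(2))*(2*j + 5*sqrt(2)) + (j - 5)*(j + 1)*(j + sqrt(2))*(4*j + 5*sqrt(2)))/(2*(j - 5)^2*(j + 1)^2*(j + sqrt(2))^2)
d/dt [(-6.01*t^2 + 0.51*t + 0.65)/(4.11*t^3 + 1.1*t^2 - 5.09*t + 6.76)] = (24.7011*t^4 - 4.1922*t^3 + 22.0154*t^2 - 82.6852*t + 6.7561)/(16.8921*t^6 + 9.042*t^5 - 40.6298*t^4 + 44.3692*t^3 + 40.7801*t^2 - 68.8168*t + 45.6976)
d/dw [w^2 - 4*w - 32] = 2*w - 4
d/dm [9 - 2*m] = -2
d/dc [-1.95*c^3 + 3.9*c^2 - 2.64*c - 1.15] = -5.85*c^2 + 7.8*c - 2.64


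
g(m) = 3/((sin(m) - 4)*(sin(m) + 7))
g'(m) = -3*cos(m)/((sin(m) - 4)*(sin(m) + 7)^2) - 3*cos(m)/((sin(m) - 4)^2*(sin(m) + 7))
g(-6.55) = -0.10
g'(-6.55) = -0.01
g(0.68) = -0.12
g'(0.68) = -0.02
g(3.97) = -0.10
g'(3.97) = 0.00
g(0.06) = -0.11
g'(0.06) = -0.01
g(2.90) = -0.11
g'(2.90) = 0.01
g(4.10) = -0.10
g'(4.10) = 0.00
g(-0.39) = -0.10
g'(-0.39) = -0.01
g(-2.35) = -0.10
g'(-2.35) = 0.00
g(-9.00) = -0.10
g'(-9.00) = 0.01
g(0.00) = -0.11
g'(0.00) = -0.01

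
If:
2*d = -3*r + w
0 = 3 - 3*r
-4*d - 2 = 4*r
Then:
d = -3/2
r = 1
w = 0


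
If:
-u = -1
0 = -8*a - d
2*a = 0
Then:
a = 0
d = 0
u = 1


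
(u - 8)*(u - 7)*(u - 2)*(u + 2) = u^4 - 15*u^3 + 52*u^2 + 60*u - 224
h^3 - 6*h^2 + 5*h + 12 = (h - 4)*(h - 3)*(h + 1)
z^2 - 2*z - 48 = (z - 8)*(z + 6)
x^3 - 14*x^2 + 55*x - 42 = (x - 7)*(x - 6)*(x - 1)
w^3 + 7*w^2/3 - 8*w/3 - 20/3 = (w - 5/3)*(w + 2)^2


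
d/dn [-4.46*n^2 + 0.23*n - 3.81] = 0.23 - 8.92*n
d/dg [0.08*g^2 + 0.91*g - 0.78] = 0.16*g + 0.91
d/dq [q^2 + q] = 2*q + 1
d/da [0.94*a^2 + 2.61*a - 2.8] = 1.88*a + 2.61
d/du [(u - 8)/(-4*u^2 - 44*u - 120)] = (-u^2 - 11*u + (u - 8)*(2*u + 11) - 30)/(4*(u^2 + 11*u + 30)^2)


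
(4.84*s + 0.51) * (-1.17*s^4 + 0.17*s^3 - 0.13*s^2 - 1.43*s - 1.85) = -5.6628*s^5 + 0.2261*s^4 - 0.5425*s^3 - 6.9875*s^2 - 9.6833*s - 0.9435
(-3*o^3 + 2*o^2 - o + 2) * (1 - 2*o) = 6*o^4 - 7*o^3 + 4*o^2 - 5*o + 2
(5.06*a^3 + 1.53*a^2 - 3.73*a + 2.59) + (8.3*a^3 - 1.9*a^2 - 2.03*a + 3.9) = 13.36*a^3 - 0.37*a^2 - 5.76*a + 6.49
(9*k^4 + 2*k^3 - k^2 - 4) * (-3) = -27*k^4 - 6*k^3 + 3*k^2 + 12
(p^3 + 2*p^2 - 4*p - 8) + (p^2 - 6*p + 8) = p^3 + 3*p^2 - 10*p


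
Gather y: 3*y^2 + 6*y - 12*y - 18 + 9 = 3*y^2 - 6*y - 9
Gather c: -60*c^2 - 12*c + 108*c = -60*c^2 + 96*c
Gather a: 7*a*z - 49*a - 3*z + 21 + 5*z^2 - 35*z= a*(7*z - 49) + 5*z^2 - 38*z + 21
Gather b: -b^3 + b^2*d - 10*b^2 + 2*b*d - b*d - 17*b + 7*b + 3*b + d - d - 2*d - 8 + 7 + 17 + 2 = -b^3 + b^2*(d - 10) + b*(d - 7) - 2*d + 18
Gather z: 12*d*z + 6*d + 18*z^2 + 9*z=6*d + 18*z^2 + z*(12*d + 9)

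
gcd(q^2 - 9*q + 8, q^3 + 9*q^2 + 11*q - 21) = q - 1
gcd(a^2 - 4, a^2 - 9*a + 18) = 1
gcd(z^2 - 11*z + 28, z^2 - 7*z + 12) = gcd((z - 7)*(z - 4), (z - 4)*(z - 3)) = z - 4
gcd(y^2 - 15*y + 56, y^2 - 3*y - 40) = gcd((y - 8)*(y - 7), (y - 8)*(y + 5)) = y - 8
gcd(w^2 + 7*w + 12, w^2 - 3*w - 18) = w + 3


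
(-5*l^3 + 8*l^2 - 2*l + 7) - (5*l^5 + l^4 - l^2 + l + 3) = -5*l^5 - l^4 - 5*l^3 + 9*l^2 - 3*l + 4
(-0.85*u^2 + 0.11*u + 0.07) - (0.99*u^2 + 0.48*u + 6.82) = -1.84*u^2 - 0.37*u - 6.75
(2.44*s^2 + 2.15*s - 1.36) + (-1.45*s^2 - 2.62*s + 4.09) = 0.99*s^2 - 0.47*s + 2.73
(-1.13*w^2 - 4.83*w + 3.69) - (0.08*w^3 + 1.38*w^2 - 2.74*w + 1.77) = -0.08*w^3 - 2.51*w^2 - 2.09*w + 1.92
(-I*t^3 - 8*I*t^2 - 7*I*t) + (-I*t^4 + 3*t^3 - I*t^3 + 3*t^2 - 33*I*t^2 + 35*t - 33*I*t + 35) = -I*t^4 + 3*t^3 - 2*I*t^3 + 3*t^2 - 41*I*t^2 + 35*t - 40*I*t + 35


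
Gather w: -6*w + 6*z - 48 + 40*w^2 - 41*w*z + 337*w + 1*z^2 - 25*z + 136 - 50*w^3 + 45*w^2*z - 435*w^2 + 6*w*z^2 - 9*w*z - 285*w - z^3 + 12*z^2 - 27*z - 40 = -50*w^3 + w^2*(45*z - 395) + w*(6*z^2 - 50*z + 46) - z^3 + 13*z^2 - 46*z + 48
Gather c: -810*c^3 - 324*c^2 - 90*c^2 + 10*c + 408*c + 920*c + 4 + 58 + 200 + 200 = -810*c^3 - 414*c^2 + 1338*c + 462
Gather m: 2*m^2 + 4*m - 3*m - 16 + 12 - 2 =2*m^2 + m - 6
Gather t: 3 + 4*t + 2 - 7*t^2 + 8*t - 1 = -7*t^2 + 12*t + 4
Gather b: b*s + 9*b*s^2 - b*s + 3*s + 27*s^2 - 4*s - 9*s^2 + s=9*b*s^2 + 18*s^2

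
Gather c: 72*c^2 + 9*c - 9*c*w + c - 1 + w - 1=72*c^2 + c*(10 - 9*w) + w - 2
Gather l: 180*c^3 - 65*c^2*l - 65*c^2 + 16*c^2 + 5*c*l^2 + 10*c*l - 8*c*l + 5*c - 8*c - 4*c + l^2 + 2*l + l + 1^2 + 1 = 180*c^3 - 49*c^2 - 7*c + l^2*(5*c + 1) + l*(-65*c^2 + 2*c + 3) + 2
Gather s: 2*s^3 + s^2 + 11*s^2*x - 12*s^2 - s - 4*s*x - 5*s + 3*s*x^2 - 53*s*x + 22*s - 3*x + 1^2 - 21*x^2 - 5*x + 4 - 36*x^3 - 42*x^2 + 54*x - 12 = 2*s^3 + s^2*(11*x - 11) + s*(3*x^2 - 57*x + 16) - 36*x^3 - 63*x^2 + 46*x - 7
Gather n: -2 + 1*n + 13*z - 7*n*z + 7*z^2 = n*(1 - 7*z) + 7*z^2 + 13*z - 2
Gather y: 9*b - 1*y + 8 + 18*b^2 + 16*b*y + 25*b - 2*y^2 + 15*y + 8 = 18*b^2 + 34*b - 2*y^2 + y*(16*b + 14) + 16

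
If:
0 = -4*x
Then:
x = 0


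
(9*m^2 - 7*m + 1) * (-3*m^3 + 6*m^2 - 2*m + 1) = -27*m^5 + 75*m^4 - 63*m^3 + 29*m^2 - 9*m + 1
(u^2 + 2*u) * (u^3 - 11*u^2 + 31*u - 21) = u^5 - 9*u^4 + 9*u^3 + 41*u^2 - 42*u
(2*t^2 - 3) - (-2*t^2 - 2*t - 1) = 4*t^2 + 2*t - 2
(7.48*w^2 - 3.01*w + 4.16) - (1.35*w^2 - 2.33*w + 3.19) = 6.13*w^2 - 0.68*w + 0.97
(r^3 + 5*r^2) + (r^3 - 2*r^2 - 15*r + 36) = 2*r^3 + 3*r^2 - 15*r + 36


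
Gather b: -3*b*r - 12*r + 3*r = -3*b*r - 9*r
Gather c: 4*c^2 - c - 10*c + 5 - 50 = 4*c^2 - 11*c - 45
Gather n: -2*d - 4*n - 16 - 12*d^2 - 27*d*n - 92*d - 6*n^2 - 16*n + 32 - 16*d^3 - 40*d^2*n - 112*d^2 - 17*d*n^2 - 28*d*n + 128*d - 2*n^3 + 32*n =-16*d^3 - 124*d^2 + 34*d - 2*n^3 + n^2*(-17*d - 6) + n*(-40*d^2 - 55*d + 12) + 16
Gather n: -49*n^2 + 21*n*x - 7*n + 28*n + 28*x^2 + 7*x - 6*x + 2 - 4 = -49*n^2 + n*(21*x + 21) + 28*x^2 + x - 2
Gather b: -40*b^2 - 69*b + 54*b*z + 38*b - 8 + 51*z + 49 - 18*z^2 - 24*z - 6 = -40*b^2 + b*(54*z - 31) - 18*z^2 + 27*z + 35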